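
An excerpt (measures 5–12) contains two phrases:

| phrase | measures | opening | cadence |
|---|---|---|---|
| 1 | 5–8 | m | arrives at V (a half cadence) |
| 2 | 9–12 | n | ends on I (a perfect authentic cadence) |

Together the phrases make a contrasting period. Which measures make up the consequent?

The phrase ending with the weaker cadence (half cadence) is the antecedent; the one ending more conclusively (perfect authentic cadence) is the consequent. The consequent is measures 9–12.

measures 9–12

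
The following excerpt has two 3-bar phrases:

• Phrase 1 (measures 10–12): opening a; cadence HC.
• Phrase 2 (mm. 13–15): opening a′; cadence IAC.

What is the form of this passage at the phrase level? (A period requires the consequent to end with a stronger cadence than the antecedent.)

Phrase 1 ends with a half cadence (weaker) and phrase 2 with an imperfect authentic cadence (stronger): antecedent + consequent = a period.
The two phrases open with the same material (a / a′), so the period is parallel.

parallel period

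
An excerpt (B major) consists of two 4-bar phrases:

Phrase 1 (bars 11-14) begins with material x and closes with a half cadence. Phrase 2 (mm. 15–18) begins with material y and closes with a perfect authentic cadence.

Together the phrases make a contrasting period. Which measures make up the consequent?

The phrase ending with the weaker cadence (half cadence) is the antecedent; the one ending more conclusively (perfect authentic cadence) is the consequent. The consequent is measures 15–18.

measures 15–18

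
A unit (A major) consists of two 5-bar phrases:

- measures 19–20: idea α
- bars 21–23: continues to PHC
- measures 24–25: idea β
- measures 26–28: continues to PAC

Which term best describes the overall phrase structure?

Phrase 1 ends with a Phrygian half cadence (weaker) and phrase 2 with a perfect authentic cadence (stronger): antecedent + consequent = a period.
The two phrases open with different material (α / β), so the period is contrasting.

contrasting period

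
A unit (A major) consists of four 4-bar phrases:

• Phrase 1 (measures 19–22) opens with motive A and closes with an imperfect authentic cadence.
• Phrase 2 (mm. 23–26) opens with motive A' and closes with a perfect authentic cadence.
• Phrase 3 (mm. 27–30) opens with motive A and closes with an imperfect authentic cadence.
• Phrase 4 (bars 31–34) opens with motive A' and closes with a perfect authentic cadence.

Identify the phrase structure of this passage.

repeated period

The cadence pattern IAC–PAC–IAC–PAC is weak–strong twice, and phrases 3–4 restate phrases 1–2: a period heard twice, not a double period (which would end weakly at phrase 2).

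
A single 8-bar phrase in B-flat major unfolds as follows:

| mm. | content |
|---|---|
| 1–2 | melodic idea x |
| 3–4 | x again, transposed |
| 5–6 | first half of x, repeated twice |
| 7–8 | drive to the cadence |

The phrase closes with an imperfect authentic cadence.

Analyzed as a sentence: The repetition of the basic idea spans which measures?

measures 3–4

The presentation of a sentence is the basic idea (mm. 1-2) plus its repetition (measures 3–4); the repetition of the basic idea is therefore measures 3–4.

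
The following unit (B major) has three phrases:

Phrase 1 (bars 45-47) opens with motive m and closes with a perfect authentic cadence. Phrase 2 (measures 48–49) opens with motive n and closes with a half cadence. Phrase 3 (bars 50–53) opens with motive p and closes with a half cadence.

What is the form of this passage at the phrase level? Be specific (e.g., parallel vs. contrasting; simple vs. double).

The final phrase closes with a half cadence, which is not stronger than the preceding half cadence; the 3 phrases lack an overall antecedent–consequent design and so form a phrase group.

phrase group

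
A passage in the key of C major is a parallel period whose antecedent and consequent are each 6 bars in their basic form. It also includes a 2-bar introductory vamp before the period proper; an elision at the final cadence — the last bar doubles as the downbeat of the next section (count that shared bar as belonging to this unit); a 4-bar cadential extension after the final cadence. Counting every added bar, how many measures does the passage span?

18 measures

Basic parallel period: 6 + 6 = 12 bars.
12 (basic form) + 2 (introduction) + 4 (cadential extension) = 18.
The elision shares a bar with the next section but does not change this unit's count.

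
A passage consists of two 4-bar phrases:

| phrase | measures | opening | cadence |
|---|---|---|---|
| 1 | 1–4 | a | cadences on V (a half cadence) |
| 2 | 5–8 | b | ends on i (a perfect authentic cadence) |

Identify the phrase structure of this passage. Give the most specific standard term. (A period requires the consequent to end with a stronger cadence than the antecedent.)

Phrase 1 ends with a half cadence (weaker) and phrase 2 with a perfect authentic cadence (stronger): antecedent + consequent = a period.
The two phrases open with different material (a / b), so the period is contrasting.

contrasting period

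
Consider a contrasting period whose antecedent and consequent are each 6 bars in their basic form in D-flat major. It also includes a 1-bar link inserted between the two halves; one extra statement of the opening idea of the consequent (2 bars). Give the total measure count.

15 measures

Basic contrasting period: 6 + 6 = 12 bars.
12 (basic form) + 1 (link) + 2 (extra statement) = 15.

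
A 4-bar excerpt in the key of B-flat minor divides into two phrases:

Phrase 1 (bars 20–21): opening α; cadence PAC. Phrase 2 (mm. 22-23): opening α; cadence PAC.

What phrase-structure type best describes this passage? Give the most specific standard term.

repeated phrase

Both phrases have the same opening (α) and the same cadence (perfect authentic cadence): the second is a restatement, not a consequent, so this is a repeated phrase rather than a period.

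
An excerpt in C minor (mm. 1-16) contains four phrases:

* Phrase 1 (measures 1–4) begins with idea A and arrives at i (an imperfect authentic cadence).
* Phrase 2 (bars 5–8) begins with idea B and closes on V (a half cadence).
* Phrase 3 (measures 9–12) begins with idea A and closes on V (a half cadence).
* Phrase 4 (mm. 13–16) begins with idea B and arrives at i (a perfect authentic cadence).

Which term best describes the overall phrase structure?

parallel double period

Four phrases in two halves: the first half (mm. 1–8) ends with a half cadence, the second (bars 9-16) with a perfect authentic cadence — a large antecedent–consequent pair, i.e. a double period.
Phrase 3 begins with the same material as phrase 1, making it parallel.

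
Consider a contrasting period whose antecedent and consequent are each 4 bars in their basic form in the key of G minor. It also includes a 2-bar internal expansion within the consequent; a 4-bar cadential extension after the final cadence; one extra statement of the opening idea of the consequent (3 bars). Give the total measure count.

Basic contrasting period: 4 + 4 = 8 bars.
8 (basic form) + 2 (internal expansion) + 4 (cadential extension) + 3 (extra statement) = 17.

17 measures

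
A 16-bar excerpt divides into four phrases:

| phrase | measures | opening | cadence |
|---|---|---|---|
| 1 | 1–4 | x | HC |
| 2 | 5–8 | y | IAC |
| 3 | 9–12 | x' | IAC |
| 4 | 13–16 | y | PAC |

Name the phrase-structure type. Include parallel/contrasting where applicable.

Four phrases in two halves: the first half (measures 1–8) ends with an imperfect authentic cadence, the second (mm. 9-16) with a perfect authentic cadence — a large antecedent–consequent pair, i.e. a double period.
Phrase 3 begins with the same material as phrase 1, making it parallel.

parallel double period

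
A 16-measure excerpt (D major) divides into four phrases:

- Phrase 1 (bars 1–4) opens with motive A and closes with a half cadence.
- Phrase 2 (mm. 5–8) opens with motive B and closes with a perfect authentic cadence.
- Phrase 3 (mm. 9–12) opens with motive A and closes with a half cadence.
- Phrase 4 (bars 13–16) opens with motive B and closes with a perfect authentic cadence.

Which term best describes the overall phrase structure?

The cadence pattern HC–PAC–HC–PAC is weak–strong twice, and phrases 3–4 restate phrases 1–2: a period heard twice, not a double period (which would end weakly at phrase 2).

repeated period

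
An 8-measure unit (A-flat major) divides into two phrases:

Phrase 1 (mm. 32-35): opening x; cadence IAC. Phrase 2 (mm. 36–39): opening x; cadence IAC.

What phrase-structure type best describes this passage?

Both phrases have the same opening (x) and the same cadence (imperfect authentic cadence): the second is a restatement, not a consequent, so this is a repeated phrase rather than a period.

repeated phrase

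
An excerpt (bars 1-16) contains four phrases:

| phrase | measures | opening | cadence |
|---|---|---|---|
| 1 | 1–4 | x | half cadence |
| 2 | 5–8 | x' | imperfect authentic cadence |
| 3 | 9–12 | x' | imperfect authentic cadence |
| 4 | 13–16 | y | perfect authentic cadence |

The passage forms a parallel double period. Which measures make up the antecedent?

measures 1–8

In a double period the first pair of phrases (ending imperfect authentic cadence) is the large antecedent and the second pair (ending perfect authentic cadence) is the large consequent; the antecedent is measures 1–8.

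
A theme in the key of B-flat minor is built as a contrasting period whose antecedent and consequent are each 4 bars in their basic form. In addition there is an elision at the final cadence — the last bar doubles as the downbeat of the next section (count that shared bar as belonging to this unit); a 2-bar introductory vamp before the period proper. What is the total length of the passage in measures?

10 measures

Basic contrasting period: 4 + 4 = 8 bars.
8 (basic form) + 2 (introduction) = 10.
The elision shares a bar with the next section but does not change this unit's count.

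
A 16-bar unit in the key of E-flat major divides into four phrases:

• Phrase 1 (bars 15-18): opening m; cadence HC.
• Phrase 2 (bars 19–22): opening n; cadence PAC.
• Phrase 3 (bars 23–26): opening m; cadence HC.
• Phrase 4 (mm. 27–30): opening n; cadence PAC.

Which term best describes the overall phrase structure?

The cadence pattern HC–PAC–HC–PAC is weak–strong twice, and phrases 3–4 restate phrases 1–2: a period heard twice, not a double period (which would end weakly at phrase 2).

repeated period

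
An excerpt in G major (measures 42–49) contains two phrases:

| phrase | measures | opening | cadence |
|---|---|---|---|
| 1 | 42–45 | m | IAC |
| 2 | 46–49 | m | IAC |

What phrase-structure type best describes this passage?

repeated phrase

Both phrases have the same opening (m) and the same cadence (imperfect authentic cadence): the second is a restatement, not a consequent, so this is a repeated phrase rather than a period.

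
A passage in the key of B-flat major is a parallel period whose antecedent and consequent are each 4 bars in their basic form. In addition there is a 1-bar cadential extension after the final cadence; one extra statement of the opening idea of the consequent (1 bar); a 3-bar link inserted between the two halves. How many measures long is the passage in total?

13 measures

Basic parallel period: 4 + 4 = 8 bars.
8 (basic form) + 1 (cadential extension) + 1 (extra statement) + 3 (link) = 13.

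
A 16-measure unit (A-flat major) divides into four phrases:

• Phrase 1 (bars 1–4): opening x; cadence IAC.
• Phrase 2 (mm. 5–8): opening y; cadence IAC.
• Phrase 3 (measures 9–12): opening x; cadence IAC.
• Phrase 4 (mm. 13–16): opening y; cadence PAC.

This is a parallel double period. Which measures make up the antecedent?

measures 1–8

In a double period the first pair of phrases (ending imperfect authentic cadence) is the large antecedent and the second pair (ending perfect authentic cadence) is the large consequent; the antecedent is measures 1–8.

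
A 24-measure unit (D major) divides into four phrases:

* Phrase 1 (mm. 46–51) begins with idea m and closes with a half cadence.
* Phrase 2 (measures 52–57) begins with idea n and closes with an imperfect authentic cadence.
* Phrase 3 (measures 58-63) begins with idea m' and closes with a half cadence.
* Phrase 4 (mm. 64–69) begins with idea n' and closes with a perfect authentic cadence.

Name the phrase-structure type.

parallel double period

Four phrases in two halves: the first half (measures 46-57) ends with an imperfect authentic cadence, the second (measures 58–69) with a perfect authentic cadence — a large antecedent–consequent pair, i.e. a double period.
Phrase 3 begins with the same material as phrase 1, making it parallel.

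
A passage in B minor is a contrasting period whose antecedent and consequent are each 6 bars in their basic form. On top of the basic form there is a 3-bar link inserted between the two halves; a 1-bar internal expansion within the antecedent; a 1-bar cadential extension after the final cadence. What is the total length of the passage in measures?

Basic contrasting period: 6 + 6 = 12 bars.
12 (basic form) + 3 (link) + 1 (internal expansion) + 1 (cadential extension) = 17.

17 measures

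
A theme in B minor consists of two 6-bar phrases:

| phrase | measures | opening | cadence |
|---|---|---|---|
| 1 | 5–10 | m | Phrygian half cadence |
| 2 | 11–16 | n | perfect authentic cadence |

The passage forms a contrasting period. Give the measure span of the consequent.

The phrase ending with the weaker cadence (Phrygian half cadence) is the antecedent; the one ending more conclusively (perfect authentic cadence) is the consequent. The consequent is measures 11–16.

measures 11–16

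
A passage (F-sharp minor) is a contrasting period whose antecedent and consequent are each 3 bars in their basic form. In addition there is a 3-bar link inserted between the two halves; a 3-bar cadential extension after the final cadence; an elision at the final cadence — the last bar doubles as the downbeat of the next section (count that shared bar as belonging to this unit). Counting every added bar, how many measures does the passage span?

12 measures

Basic contrasting period: 3 + 3 = 6 bars.
6 (basic form) + 3 (link) + 3 (cadential extension) = 12.
The elision shares a bar with the next section but does not change this unit's count.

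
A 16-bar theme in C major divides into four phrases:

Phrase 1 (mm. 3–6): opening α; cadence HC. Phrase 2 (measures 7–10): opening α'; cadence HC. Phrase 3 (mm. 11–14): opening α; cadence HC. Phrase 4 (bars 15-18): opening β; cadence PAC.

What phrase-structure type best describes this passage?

parallel double period

Four phrases in two halves: the first half (mm. 3–10) ends with a half cadence, the second (bars 11-18) with a perfect authentic cadence — a large antecedent–consequent pair, i.e. a double period.
Phrase 3 begins with the same material as phrase 1, making it parallel.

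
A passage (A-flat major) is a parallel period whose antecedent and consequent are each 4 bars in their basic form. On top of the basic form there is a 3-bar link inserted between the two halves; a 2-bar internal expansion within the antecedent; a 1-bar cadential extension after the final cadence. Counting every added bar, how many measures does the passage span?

14 measures

Basic parallel period: 4 + 4 = 8 bars.
8 (basic form) + 3 (link) + 2 (internal expansion) + 1 (cadential extension) = 14.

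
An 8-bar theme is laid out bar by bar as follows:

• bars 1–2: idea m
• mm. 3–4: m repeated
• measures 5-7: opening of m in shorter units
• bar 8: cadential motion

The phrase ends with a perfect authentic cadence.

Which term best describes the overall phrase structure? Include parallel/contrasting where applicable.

sentence

Basic idea (mm. 1-2) + its repetition (mm. 3–4) form the presentation; fragmentation and cadence (bars 5–8) form the continuation — the 8-bar whole is a sentence.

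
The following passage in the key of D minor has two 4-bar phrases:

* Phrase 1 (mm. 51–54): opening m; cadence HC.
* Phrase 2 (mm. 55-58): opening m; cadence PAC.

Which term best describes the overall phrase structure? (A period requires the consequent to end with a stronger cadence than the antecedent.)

Phrase 1 ends with a half cadence (weaker) and phrase 2 with a perfect authentic cadence (stronger): antecedent + consequent = a period.
The two phrases open with the same material (m / m), so the period is parallel.

parallel period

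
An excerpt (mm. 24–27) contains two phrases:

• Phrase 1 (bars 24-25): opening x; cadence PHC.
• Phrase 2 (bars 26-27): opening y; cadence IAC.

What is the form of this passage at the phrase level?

contrasting period

Phrase 1 ends with a Phrygian half cadence (weaker) and phrase 2 with an imperfect authentic cadence (stronger): antecedent + consequent = a period.
The two phrases open with different material (x / y), so the period is contrasting.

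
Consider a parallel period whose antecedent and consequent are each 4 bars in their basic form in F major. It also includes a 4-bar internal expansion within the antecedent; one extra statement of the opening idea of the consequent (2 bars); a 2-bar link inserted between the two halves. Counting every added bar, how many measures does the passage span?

Basic parallel period: 4 + 4 = 8 bars.
8 (basic form) + 4 (internal expansion) + 2 (extra statement) + 2 (link) = 16.

16 measures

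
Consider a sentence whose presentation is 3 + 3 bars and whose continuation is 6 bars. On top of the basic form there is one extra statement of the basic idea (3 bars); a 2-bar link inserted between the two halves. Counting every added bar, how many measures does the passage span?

17 measures

Basic sentence: 3 + 3 + 6 = 12 bars.
12 (basic form) + 3 (extra statement) + 2 (link) = 17.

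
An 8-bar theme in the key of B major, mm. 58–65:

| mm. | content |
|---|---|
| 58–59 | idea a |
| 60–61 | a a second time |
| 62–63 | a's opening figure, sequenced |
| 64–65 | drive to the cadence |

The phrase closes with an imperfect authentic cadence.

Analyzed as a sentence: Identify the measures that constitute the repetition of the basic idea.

measures 60–61

The presentation of a sentence is the basic idea (mm. 58–59) plus its repetition (bars 60-61); the repetition of the basic idea is therefore bars 60–61.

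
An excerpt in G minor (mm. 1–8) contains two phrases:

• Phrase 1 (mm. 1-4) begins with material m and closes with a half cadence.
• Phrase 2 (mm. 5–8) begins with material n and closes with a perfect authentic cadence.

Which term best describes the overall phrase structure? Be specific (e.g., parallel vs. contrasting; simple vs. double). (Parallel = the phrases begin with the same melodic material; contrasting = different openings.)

contrasting period

Phrase 1 ends with a half cadence (weaker) and phrase 2 with a perfect authentic cadence (stronger): antecedent + consequent = a period.
The two phrases open with different material (m / n), so the period is contrasting.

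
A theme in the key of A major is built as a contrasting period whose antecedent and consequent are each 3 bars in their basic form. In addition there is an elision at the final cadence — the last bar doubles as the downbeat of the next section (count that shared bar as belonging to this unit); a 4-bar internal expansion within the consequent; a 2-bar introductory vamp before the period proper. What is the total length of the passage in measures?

Basic contrasting period: 3 + 3 = 6 bars.
6 (basic form) + 4 (internal expansion) + 2 (introduction) = 12.
The elision shares a bar with the next section but does not change this unit's count.

12 measures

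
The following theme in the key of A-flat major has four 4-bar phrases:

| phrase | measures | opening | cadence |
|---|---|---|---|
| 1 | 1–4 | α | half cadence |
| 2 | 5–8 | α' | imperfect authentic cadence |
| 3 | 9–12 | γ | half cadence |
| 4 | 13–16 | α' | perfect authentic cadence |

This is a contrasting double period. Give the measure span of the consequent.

measures 9–16

In a double period the first pair of phrases (ending imperfect authentic cadence) is the large antecedent and the second pair (ending perfect authentic cadence) is the large consequent; the consequent is measures 9–16.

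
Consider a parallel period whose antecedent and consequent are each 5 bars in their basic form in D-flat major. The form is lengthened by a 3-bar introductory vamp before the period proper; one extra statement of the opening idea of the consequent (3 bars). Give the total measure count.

16 measures

Basic parallel period: 5 + 5 = 10 bars.
10 (basic form) + 3 (introduction) + 3 (extra statement) = 16.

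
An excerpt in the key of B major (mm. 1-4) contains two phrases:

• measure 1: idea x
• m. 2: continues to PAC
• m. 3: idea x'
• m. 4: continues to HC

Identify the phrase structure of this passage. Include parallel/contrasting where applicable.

phrase group

The second phrase closes with a half cadence, which is not stronger than the first phrase's perfect authentic cadence; without a weak→strong cadential pair there is no antecedent–consequent relationship, so this is a phrase group rather than a period.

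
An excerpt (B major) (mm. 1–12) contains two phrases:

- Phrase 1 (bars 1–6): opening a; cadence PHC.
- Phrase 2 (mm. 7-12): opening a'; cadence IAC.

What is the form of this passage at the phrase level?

Phrase 1 ends with a Phrygian half cadence (weaker) and phrase 2 with an imperfect authentic cadence (stronger): antecedent + consequent = a period.
The two phrases open with the same material (a / a'), so the period is parallel.

parallel period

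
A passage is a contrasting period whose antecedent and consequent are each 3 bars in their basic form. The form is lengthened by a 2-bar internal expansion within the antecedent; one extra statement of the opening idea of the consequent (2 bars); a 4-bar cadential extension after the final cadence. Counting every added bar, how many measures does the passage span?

Basic contrasting period: 3 + 3 = 6 bars.
6 (basic form) + 2 (internal expansion) + 2 (extra statement) + 4 (cadential extension) = 14.

14 measures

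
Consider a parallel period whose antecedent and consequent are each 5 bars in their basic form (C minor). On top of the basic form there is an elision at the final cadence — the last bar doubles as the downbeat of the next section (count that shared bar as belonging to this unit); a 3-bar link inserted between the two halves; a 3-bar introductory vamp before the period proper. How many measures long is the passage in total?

Basic parallel period: 5 + 5 = 10 bars.
10 (basic form) + 3 (link) + 3 (introduction) = 16.
The elision shares a bar with the next section but does not change this unit's count.

16 measures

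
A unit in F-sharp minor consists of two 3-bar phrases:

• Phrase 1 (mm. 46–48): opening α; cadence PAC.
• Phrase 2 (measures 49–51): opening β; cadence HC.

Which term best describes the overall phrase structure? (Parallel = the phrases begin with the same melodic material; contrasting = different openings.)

phrase group

The second phrase closes with a half cadence, which is not stronger than the first phrase's perfect authentic cadence; without a weak→strong cadential pair there is no antecedent–consequent relationship, so this is a phrase group rather than a period.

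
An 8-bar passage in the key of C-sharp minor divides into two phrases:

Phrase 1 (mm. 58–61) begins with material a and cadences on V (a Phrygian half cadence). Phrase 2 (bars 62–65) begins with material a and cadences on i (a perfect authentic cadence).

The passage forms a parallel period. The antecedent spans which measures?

The antecedent is the phrase ending with the weaker cadence (Phrygian half cadence, phrase 1) and the consequent the one ending more conclusively (perfect authentic cadence, phrase 2); the antecedent is bars 58–61.

measures 58–61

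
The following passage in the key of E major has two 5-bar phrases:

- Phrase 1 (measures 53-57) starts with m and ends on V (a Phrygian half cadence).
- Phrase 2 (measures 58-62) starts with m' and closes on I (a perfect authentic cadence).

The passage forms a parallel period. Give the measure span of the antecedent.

The phrase ending with the weaker cadence (Phrygian half cadence) is the antecedent; the one ending more conclusively (perfect authentic cadence) is the consequent. The antecedent is measures 53–57.

measures 53–57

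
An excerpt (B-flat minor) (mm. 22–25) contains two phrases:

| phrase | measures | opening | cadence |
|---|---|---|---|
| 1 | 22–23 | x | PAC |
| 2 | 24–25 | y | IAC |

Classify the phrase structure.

phrase group

The second phrase closes with an imperfect authentic cadence, which is not stronger than the first phrase's perfect authentic cadence; without a weak→strong cadential pair there is no antecedent–consequent relationship, so this is a phrase group rather than a period.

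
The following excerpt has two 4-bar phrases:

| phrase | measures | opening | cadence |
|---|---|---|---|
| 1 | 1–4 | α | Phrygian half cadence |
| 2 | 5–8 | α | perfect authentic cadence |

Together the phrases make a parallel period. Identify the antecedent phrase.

The phrase ending with the weaker cadence (Phrygian half cadence) is the antecedent; the one ending more conclusively (perfect authentic cadence) is the consequent. The antecedent is phrase 1.

phrase 1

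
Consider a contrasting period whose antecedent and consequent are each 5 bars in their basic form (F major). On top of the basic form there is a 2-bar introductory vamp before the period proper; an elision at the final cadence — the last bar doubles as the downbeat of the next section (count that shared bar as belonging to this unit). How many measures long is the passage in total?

12 measures

Basic contrasting period: 5 + 5 = 10 bars.
10 (basic form) + 2 (introduction) = 12.
The elision shares a bar with the next section but does not change this unit's count.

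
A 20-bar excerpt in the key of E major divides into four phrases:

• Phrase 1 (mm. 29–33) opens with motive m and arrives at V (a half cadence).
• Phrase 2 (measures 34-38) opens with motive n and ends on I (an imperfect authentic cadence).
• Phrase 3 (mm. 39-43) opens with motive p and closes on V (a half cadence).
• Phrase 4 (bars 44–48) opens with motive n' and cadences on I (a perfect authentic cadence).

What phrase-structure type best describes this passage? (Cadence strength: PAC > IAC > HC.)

contrasting double period

Four phrases in two halves: the first half (measures 29–38) ends with an imperfect authentic cadence, the second (mm. 39–48) with a perfect authentic cadence — a large antecedent–consequent pair, i.e. a double period.
Phrase 3 begins with different material from phrase 1, making it contrasting.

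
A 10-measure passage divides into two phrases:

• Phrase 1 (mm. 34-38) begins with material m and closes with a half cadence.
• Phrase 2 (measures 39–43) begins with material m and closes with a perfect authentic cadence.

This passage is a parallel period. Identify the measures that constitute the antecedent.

measures 34–38

The antecedent is the phrase ending with the weaker cadence (half cadence, phrase 1) and the consequent the one ending more conclusively (perfect authentic cadence, phrase 2); the antecedent is bars 34–38.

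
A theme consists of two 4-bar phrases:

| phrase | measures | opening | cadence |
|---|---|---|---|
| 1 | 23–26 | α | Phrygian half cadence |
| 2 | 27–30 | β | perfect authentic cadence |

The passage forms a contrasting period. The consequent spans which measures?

measures 27–30

The antecedent is the phrase ending with the weaker cadence (Phrygian half cadence, phrase 1) and the consequent the one ending more conclusively (perfect authentic cadence, phrase 2); the consequent is measures 27–30.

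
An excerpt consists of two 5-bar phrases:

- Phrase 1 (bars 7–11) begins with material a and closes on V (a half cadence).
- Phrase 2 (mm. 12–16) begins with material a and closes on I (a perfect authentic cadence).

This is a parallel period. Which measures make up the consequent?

measures 12–16

The phrase ending with the weaker cadence (half cadence) is the antecedent; the one ending more conclusively (perfect authentic cadence) is the consequent. The consequent is measures 12–16.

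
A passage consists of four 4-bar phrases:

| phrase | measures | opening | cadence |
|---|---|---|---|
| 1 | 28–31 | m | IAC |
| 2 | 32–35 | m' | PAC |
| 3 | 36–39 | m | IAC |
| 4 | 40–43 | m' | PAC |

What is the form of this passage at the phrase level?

repeated period

The cadence pattern IAC–PAC–IAC–PAC is weak–strong twice, and phrases 3–4 restate phrases 1–2: a period heard twice, not a double period (which would end weakly at phrase 2).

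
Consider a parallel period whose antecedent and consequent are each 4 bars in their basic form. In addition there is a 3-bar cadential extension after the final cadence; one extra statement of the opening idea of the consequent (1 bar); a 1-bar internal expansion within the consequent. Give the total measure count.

Basic parallel period: 4 + 4 = 8 bars.
8 (basic form) + 3 (cadential extension) + 1 (extra statement) + 1 (internal expansion) = 13.

13 measures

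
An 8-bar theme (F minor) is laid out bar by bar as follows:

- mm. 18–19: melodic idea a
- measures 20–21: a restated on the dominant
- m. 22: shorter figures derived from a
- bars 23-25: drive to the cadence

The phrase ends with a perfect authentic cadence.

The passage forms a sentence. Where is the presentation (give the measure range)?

The presentation of a sentence is the basic idea (measures 18–19) plus its repetition (bars 20-21); the presentation is therefore measures 18–21.

measures 18–21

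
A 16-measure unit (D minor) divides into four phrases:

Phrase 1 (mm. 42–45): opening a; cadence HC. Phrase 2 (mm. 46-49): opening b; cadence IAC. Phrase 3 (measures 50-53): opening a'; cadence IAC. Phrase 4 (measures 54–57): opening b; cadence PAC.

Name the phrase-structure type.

Four phrases in two halves: the first half (mm. 42–49) ends with an imperfect authentic cadence, the second (bars 50–57) with a perfect authentic cadence — a large antecedent–consequent pair, i.e. a double period.
Phrase 3 begins with the same material as phrase 1, making it parallel.

parallel double period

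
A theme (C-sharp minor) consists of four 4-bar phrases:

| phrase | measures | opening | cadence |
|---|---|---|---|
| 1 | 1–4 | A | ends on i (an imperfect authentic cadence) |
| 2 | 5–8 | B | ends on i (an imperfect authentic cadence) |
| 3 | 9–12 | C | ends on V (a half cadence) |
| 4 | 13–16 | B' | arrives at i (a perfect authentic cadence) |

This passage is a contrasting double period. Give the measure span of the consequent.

measures 9–16

In a double period the four phrases pair into a large antecedent (phrases 1–2, ending imperfect authentic cadence) and a large consequent (phrases 3–4, ending perfect authentic cadence). The consequent spans mm. 9–16.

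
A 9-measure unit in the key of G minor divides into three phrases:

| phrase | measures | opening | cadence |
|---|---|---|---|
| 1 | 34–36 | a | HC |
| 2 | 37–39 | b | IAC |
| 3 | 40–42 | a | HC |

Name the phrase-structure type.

The final phrase closes with a half cadence, which is not stronger than the preceding imperfect authentic cadence; the 3 phrases lack an overall antecedent–consequent design and so form a phrase group.

phrase group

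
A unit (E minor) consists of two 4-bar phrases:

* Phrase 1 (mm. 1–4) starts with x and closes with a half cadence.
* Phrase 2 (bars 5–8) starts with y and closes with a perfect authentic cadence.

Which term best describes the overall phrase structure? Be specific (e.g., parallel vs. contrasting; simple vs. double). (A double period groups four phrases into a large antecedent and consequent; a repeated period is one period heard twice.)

Phrase 1 ends with a half cadence (weaker) and phrase 2 with a perfect authentic cadence (stronger): antecedent + consequent = a period.
The two phrases open with different material (x / y), so the period is contrasting.

contrasting period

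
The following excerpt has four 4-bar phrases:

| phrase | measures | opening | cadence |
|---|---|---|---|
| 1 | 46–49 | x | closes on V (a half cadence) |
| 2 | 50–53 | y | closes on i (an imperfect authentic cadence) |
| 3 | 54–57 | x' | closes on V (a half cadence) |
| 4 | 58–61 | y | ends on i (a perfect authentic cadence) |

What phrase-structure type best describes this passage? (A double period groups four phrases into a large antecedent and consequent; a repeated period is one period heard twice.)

parallel double period

Four phrases in two halves: the first half (bars 46–53) ends with an imperfect authentic cadence, the second (mm. 54–61) with a perfect authentic cadence — a large antecedent–consequent pair, i.e. a double period.
Phrase 3 begins with the same material as phrase 1, making it parallel.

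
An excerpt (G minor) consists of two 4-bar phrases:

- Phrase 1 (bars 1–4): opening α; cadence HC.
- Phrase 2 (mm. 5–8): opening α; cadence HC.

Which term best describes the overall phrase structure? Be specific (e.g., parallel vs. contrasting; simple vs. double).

Both phrases have the same opening (α) and the same cadence (half cadence): the second is a restatement, not a consequent, so this is a repeated phrase rather than a period.

repeated phrase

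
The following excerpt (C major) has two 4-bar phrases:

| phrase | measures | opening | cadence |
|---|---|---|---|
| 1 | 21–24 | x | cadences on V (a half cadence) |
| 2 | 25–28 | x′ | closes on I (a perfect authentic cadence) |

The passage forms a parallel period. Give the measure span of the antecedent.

The phrase ending with the weaker cadence (half cadence) is the antecedent; the one ending more conclusively (perfect authentic cadence) is the consequent. The antecedent is measures 21–24.

measures 21–24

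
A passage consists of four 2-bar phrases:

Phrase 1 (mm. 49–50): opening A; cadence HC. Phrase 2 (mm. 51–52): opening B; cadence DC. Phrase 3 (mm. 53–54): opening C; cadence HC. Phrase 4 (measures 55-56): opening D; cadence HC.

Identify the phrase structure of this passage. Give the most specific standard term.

phrase group

Phrase 4 ends with a half cadence, no stronger than phrase 2's deceptive cadence, so the four phrases do not form a double period; nor do phrases 3–4 duplicate 1–2, so it is not a repeated period. With no phrase reaching a conclusive cadence, the passage is a phrase group.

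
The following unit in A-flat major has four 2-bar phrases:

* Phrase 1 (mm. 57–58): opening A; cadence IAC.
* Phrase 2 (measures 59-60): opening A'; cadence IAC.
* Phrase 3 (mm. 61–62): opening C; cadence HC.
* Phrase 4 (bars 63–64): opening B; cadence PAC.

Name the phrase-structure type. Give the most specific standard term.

contrasting double period

Four phrases in two halves: the first half (measures 57-60) ends with an imperfect authentic cadence, the second (mm. 61-64) with a perfect authentic cadence — a large antecedent–consequent pair, i.e. a double period.
Phrase 3 begins with different material from phrase 1, making it contrasting.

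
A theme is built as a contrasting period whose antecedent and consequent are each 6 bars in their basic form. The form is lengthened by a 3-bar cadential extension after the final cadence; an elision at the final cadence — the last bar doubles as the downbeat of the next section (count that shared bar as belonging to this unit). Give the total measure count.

Basic contrasting period: 6 + 6 = 12 bars.
12 (basic form) + 3 (cadential extension) = 15.
The elision shares a bar with the next section but does not change this unit's count.

15 measures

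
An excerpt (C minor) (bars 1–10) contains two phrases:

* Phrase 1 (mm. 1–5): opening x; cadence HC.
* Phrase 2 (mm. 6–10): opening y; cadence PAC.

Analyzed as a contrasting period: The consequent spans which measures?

measures 6–10

The antecedent is the phrase ending with the weaker cadence (half cadence, phrase 1) and the consequent the one ending more conclusively (perfect authentic cadence, phrase 2); the consequent is measures 6–10.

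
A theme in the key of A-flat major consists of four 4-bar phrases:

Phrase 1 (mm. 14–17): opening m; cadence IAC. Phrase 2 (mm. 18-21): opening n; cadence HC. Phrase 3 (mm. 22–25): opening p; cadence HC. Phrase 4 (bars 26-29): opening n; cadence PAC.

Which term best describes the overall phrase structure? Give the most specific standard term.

Four phrases in two halves: the first half (measures 14-21) ends with a half cadence, the second (mm. 22–29) with a perfect authentic cadence — a large antecedent–consequent pair, i.e. a double period.
Phrase 3 begins with different material from phrase 1, making it contrasting.

contrasting double period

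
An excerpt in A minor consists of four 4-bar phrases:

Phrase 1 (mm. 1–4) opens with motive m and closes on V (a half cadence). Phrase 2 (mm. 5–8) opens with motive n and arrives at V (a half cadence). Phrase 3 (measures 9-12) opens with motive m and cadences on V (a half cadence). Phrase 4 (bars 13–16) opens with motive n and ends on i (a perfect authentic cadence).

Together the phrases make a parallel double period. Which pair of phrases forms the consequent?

In a double period the first pair of phrases (ending half cadence) is the large antecedent and the second pair (ending perfect authentic cadence) is the large consequent; the consequent is phrases 3 and 4.

phrases 3 and 4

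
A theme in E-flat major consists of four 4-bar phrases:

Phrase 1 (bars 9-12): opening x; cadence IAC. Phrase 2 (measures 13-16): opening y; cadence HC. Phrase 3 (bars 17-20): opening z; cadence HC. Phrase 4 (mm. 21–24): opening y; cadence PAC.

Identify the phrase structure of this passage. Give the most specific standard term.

contrasting double period

Four phrases in two halves: the first half (mm. 9–16) ends with a half cadence, the second (measures 17–24) with a perfect authentic cadence — a large antecedent–consequent pair, i.e. a double period.
Phrase 3 begins with different material from phrase 1, making it contrasting.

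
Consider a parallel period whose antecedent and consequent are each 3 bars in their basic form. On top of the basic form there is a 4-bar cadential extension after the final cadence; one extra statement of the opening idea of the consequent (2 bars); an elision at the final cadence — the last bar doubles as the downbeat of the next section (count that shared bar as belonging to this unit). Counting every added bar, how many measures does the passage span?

12 measures

Basic parallel period: 3 + 3 = 6 bars.
6 (basic form) + 4 (cadential extension) + 2 (extra statement) = 12.
The elision shares a bar with the next section but does not change this unit's count.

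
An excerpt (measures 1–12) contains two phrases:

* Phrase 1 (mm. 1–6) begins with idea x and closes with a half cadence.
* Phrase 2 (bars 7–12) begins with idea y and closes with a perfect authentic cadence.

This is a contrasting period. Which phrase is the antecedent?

phrase 1

The phrase ending with the weaker cadence (half cadence) is the antecedent; the one ending more conclusively (perfect authentic cadence) is the consequent. The antecedent is phrase 1.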